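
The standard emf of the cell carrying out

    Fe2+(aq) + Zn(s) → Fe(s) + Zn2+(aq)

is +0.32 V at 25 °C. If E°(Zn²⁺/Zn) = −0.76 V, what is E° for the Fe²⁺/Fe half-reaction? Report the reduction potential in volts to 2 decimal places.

−0.44 V

In the reaction as written the Fe²⁺/Fe couple is reduced (cathode) and Zn²⁺/Zn is oxidized (anode), so E°cell = E°(Fe²⁺/Fe) − E°(Zn²⁺/Zn).
E°(Fe²⁺/Fe) = E°cell + E°(anode) = +0.32 + (−0.76) = −0.44 V.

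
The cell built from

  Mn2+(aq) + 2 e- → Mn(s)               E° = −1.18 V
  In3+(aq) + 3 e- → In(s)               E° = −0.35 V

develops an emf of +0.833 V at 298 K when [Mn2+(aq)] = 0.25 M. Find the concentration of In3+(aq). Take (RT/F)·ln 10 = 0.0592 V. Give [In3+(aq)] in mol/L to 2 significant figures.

The In³⁺/In couple has the larger reduction potential, so it is the cathode: E°cell = −0.35 − (−1.18) = +0.83 V and n = 6.
From the Nernst equation, log Q = n(E° − E)/0.0592 = 6·(+0.83 − (+0.833))/0.0592 = −0.304.
For 2 In3+(aq) + 3 Mn(s) → 2 In(s) + 3 Mn2+(aq), the reaction quotient is Q = [Mn2+(aq)]^3 / [In3+(aq)]^2.
Isolating [In3+(aq)] in Q = 10^{−0.304} yields log [In3+(aq)] = −0.751, i.e. 0.18 M.

0.18 M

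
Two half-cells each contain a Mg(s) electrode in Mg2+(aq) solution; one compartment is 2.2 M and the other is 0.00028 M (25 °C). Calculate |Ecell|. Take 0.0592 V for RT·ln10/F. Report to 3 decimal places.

0.115 V

For a concentration cell E°cell = 0, since both electrodes use the same couple.
The compartment with the higher Mg2+(aq) concentration (2.2 M) acts as the cathode; ions are reduced there and produced at the dilute (0.00028 M) anode.
With n = 2, Ecell = −(0.0592/2)·log([dilute]/[conc]) = −(0.0592/2)·log(0.00028/2.2) = +0.115 V.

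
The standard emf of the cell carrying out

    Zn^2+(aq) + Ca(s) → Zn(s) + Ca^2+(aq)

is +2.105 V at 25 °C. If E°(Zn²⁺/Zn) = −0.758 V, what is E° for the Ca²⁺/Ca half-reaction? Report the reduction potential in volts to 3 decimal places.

In the reaction as written the Zn²⁺/Zn couple is reduced (cathode) and Ca²⁺/Ca is oxidized (anode), so E°cell = E°(Zn²⁺/Zn) − E°(Ca²⁺/Ca).
E°(Ca²⁺/Ca) = E°(cathode) − E°cell = −0.758 − (+2.105) = −2.863 V.

−2.863 V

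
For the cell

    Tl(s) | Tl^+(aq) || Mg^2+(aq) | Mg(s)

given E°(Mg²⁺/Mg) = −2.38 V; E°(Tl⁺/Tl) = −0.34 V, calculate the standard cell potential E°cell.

By convention the left-hand electrode in cell notation is the anode (oxidation) and the right-hand electrode is the cathode (reduction).
E°cell = E°(right) − E°(left) = −2.38 − (−0.34) = −2.04 V.
The negative sign shows that, as written, the cell would require an external voltage to drive the reaction.

−2.04 V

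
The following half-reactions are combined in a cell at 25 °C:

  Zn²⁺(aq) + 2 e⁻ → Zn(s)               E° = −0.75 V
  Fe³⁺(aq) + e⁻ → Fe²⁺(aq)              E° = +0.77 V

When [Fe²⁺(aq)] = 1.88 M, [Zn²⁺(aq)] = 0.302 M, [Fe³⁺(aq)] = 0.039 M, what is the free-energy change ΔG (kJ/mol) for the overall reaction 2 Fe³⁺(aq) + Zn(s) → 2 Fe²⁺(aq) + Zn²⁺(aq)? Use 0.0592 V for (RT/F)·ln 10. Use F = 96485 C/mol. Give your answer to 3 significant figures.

E°cell = +0.77 − (−0.75) = +1.52 V; the balanced reaction transfers n = 2 electrons.
The reaction quotient is ([Fe²⁺(aq)]^2·[Zn²⁺(aq)]) / [Fe³⁺(aq)]^2 = 702; by Nernst, E = +1.52 − (0.0592/2)(2.846) = +1.4358 V.
ΔG = −nFE = −(2)(96485)(+1.4358) J/mol = −277 kJ/mol.

−277 kJ/mol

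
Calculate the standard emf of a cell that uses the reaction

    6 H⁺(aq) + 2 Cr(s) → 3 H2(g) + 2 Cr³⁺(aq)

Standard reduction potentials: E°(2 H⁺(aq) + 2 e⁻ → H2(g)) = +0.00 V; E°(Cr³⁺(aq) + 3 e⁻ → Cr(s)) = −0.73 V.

+0.73 V

H⁺(aq) gains electrons, so the 2H⁺/H₂ couple is the cathode; the Cr³⁺/Cr couple is the anode.
E°cell = E°(cathode) − E°(anode) = +0.00 − (−0.73) = +0.73 V.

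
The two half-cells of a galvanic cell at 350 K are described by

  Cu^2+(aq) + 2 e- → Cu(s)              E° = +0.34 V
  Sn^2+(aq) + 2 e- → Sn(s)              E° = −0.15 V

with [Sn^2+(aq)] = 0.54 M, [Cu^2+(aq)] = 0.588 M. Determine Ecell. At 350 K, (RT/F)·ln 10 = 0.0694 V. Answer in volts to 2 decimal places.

Cu²⁺/Cu is reduced (cathode, E° = +0.34 V) and Sn²⁺/Sn is oxidized (anode).
E°cell = +0.34 − (−0.15) = +0.49 V, with n = 2 electrons transferred.
The balanced reaction is Cu^2+(aq) + Sn(s) → Cu(s) + Sn^2+(aq), so Q = [Sn^2+(aq)] / [Cu^2+(aq)] = 0.918 and log Q = −0.037.
Applying E = E° − (RT ln10/nF)·log Q gives +0.49 − (0.0694/2)(−0.037) = +0.49 V.

+0.49 V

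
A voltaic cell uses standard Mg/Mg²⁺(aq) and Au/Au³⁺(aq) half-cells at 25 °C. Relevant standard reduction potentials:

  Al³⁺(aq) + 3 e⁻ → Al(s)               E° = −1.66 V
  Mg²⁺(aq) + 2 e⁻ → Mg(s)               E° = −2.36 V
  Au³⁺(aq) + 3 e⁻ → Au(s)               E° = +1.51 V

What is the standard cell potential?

The Au³⁺/Au couple has the higher E°, so Au ion is reduced (cathode) and Mg is oxidized (anode).
E°cell = E°(cathode) − E°(anode) = +1.51 − (−2.36) = +3.87 V.

+3.87 V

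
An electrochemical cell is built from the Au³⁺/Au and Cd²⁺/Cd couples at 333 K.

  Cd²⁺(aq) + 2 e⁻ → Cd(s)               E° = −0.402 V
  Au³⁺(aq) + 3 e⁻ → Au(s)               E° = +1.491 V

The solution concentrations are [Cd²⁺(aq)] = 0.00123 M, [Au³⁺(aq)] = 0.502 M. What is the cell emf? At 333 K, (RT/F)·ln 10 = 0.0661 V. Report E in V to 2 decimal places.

+1.98 V

Since E°(Au³⁺/Au) > E°(Cd²⁺/Cd), Au³⁺/Au serves as the cathode.
The standard potential is +1.491 − (−0.402) = +1.893 V and the balanced reaction transfers n = 6 electrons.
The balanced reaction is 2 Au³⁺(aq) + 3 Cd(s) → 2 Au(s) + 3 Cd²⁺(aq), so Q = [Cd²⁺(aq)]^3 / [Au³⁺(aq)]^2 = 7.38×10^−9 and log Q = −8.132.
By the Nernst equation, E = +1.893 − (0.0661/6)·(−8.132) = +1.98 V.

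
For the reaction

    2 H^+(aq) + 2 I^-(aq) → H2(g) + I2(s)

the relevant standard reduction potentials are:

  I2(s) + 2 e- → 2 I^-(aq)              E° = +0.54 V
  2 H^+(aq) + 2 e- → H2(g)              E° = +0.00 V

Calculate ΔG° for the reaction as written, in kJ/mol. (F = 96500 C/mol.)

In the reaction as written H^+(aq) is reduced, so the 2H⁺/H₂ couple is the cathode and I₂/I⁻ is the anode.
E°cell = +0.00 − (+0.54) = −0.54 V; balancing electrons gives n = 2.
ΔG° = −nFE°cell = −(2)(96500)(−0.54) J/mol = +104 kJ/mol.

+104 kJ/mol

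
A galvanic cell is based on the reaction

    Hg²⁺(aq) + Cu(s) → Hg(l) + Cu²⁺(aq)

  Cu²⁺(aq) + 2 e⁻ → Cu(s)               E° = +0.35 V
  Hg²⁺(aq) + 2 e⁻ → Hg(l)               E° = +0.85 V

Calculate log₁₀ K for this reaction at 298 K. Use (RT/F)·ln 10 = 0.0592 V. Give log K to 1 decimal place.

log K = 16.9

The Hg²⁺/Hg couple is reduced (cathode); E°cell = +0.85 − (+0.35) = +0.50 V with n = 2.
At equilibrium E = 0, so log K = nE°cell / 0.0592 = (2)(+0.50) / 0.0592 = 16.9.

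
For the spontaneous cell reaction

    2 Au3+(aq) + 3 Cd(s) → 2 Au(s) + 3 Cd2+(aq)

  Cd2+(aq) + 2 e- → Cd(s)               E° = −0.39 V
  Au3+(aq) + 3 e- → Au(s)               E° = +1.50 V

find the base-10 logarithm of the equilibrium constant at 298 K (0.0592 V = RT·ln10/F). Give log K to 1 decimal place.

The Au³⁺/Au couple is reduced (cathode); E°cell = +1.50 − (−0.39) = +1.89 V with n = 6.
At equilibrium E = 0, so log K = nE°cell / 0.0592 = (6)(+1.89) / 0.0592 = 191.6.

log K = 191.6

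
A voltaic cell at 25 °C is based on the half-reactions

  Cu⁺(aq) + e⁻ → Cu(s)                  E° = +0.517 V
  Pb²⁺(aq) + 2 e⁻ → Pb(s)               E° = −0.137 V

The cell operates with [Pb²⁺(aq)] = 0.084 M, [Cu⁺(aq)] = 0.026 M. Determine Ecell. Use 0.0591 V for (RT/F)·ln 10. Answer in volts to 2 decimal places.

Since E°(Cu⁺/Cu) > E°(Pb²⁺/Pb), Cu⁺/Cu serves as the cathode.
The standard potential is +0.517 − (−0.137) = +0.654 V and the balanced reaction transfers n = 2 electrons.
Balancing gives 2 Cu⁺(aq) + Pb(s) → 2 Cu(s) + Pb²⁺(aq); hence Q = [Pb²⁺(aq)] / [Cu⁺(aq)]^2 = 124 (log Q = 2.094).
Applying E = E° − (RT ln10/nF)·log Q gives +0.654 − (0.0591/2)(2.094) = +0.59 V.

+0.59 V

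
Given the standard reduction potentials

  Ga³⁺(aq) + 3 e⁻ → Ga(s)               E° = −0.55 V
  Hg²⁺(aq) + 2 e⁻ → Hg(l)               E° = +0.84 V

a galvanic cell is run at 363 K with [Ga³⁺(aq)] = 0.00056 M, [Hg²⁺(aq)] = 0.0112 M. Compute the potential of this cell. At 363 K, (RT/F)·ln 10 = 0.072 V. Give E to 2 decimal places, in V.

Since E°(Hg²⁺/Hg) > E°(Ga³⁺/Ga), Hg²⁺/Hg serves as the cathode.
E°cell = E°cat − E°an = +0.84 − (−0.55) = +1.39 V; n = 6.
Balancing gives 3 Hg²⁺(aq) + 2 Ga(s) → 3 Hg(l) + 2 Ga³⁺(aq); hence Q = [Ga³⁺(aq)]^2 / [Hg²⁺(aq)]^3 = 0.223 (log Q = −0.651).
Applying E = E° − (RT ln10/nF)·log Q gives +1.39 − (0.072/6)(−0.651) = +1.40 V.

+1.40 V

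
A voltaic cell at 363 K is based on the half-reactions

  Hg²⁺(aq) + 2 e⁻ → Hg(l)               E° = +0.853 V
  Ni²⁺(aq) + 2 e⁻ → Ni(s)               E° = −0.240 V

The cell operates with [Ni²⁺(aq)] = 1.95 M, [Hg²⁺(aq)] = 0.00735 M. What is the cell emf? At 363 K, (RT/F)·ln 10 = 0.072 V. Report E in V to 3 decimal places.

+1.006 V

Hg²⁺/Hg is reduced (cathode, E° = +0.853 V) and Ni²⁺/Ni is oxidized (anode).
The standard potential is +0.853 − (−0.240) = +1.093 V and the balanced reaction transfers n = 2 electrons.
The balanced reaction is Hg²⁺(aq) + Ni(s) → Hg(l) + Ni²⁺(aq), so Q = [Ni²⁺(aq)] / [Hg²⁺(aq)] = 265 and log Q = 2.424.
E = E° − (0.072/n)·log Q = +1.093 − (0.072/2)(2.424) = +1.006 V.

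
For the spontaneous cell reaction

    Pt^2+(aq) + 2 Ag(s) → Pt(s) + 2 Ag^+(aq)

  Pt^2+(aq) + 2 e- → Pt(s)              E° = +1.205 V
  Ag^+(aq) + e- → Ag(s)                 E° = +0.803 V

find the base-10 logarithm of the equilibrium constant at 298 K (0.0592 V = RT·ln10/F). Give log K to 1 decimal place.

log K = 13.6

The Pt²⁺/Pt couple is reduced (cathode); E°cell = +1.205 − (+0.803) = +0.402 V with n = 2.
At equilibrium E = 0, so log K = nE°cell / 0.0592 = (2)(+0.402) / 0.0592 = 13.6.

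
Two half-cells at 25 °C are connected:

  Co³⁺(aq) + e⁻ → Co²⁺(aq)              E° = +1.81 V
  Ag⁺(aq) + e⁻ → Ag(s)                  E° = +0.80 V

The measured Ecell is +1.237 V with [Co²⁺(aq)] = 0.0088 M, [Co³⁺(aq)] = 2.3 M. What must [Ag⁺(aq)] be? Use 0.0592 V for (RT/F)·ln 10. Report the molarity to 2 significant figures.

Co³⁺/Co²⁺ is the cathode (higher E°); E°cell = +1.81 − (+0.80) = +1.01 V with n = 1.
Rearranging E = E° − (0.0592/n)·log Q gives log Q = 1(+1.01 − (+1.237))/0.0592 = −3.834.
For Co³⁺(aq) + Ag(s) → Co²⁺(aq) + Ag⁺(aq), the reaction quotient is Q = ([Co²⁺(aq)]·[Ag⁺(aq)]) / [Co³⁺(aq)].
Solving for the unknown gives log [Ag⁺(aq)] = −1.417, so [Ag⁺(aq)] ≈ 0.038 M.

0.038 M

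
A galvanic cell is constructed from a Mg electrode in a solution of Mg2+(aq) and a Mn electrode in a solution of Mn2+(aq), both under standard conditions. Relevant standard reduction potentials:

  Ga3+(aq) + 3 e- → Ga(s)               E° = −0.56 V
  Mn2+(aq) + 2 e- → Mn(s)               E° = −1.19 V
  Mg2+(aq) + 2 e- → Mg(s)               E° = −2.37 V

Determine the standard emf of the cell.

+1.18 V

Of the two couples in this cell, the one with the more positive reduction potential is reduced at the cathode: here that is Mn²⁺/Mn (−1.19 V); Mg²⁺/Mg (−2.37 V) is the anode.
E°cell = E°(cathode) − E°(anode) = −1.19 − (−2.37) = +1.18 V.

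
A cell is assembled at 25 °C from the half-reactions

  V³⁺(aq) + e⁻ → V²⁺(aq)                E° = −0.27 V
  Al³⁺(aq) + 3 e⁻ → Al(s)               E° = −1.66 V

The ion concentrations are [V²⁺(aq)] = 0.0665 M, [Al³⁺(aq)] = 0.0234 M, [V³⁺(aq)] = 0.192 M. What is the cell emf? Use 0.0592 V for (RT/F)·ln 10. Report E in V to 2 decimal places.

+1.45 V

V³⁺/V²⁺ is reduced (cathode, E° = −0.27 V) and Al³⁺/Al is oxidized (anode).
E°cell = E°cat − E°an = −0.27 − (−1.66) = +1.39 V; n = 3.
Balancing gives 3 V³⁺(aq) + Al(s) → 3 V²⁺(aq) + Al³⁺(aq); hence Q = ([V²⁺(aq)]^3·[Al³⁺(aq)]) / [V³⁺(aq)]^3 = 0.000972 (log Q = −3.012).
By the Nernst equation, E = +1.39 − (0.0592/3)·(−3.012) = +1.45 V.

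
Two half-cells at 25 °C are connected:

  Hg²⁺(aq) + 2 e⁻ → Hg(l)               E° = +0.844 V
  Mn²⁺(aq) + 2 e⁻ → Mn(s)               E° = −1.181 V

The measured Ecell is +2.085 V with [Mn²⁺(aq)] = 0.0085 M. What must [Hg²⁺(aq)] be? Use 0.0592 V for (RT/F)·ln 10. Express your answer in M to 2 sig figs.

0.90 M

Hg²⁺/Hg is the cathode (higher E°); E°cell = +0.844 − (−1.181) = +2.025 V with n = 2.
From the Nernst equation, log Q = n(E° − E)/0.0592 = 2·(+2.025 − (+2.085))/0.0592 = −2.027.
For Hg²⁺(aq) + Mn(s) → Hg(l) + Mn²⁺(aq), the reaction quotient is Q = [Mn²⁺(aq)] / [Hg²⁺(aq)].
Isolating [Hg²⁺(aq)] in Q = 10^{−2.027} yields log [Hg²⁺(aq)] = −0.044, i.e. 0.90 M.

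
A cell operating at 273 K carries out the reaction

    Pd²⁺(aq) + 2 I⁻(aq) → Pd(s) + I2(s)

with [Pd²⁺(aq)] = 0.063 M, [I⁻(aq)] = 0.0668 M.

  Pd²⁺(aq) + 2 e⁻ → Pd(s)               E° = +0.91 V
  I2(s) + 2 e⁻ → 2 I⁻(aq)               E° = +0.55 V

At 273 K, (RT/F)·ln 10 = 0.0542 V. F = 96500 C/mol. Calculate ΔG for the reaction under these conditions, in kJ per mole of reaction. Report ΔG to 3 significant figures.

−50.9 kJ/mol

E°cell = +0.91 − (+0.55) = +0.36 V; the balanced reaction transfers n = 2 electrons.
The reaction quotient is 1 / ([Pd²⁺(aq)]·[I⁻(aq)]^2) = 3.56×10^3; by Nernst, E = +0.36 − (0.0542/2)(3.551) = +0.2638 V.
Then ΔG = −nFE = −2 × 96500 × +0.2638 J/mol = −50.9 kJ/mol.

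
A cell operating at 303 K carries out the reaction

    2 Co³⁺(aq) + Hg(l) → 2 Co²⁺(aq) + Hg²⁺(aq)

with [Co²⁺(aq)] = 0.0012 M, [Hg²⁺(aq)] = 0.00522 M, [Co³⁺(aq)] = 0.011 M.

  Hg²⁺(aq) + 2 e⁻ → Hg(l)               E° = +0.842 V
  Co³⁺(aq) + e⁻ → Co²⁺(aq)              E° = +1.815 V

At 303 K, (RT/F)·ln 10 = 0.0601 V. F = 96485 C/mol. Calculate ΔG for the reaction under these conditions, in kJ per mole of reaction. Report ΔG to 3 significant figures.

−212 kJ/mol

With Co³⁺/Co²⁺ reduced at the cathode, E°cell = +1.815 − (+0.842) = +0.973 V and n = 2.
Q = ([Co²⁺(aq)]^2·[Hg²⁺(aq)]) / [Co³⁺(aq)]^2 = 6.21×10^−5, so log Q = −4.207 and E = +0.973 − (0.0601/2)(−4.207) = +1.0994 V.
Then ΔG = −nFE = −2 × 96485 × +1.0994 J/mol = −212 kJ/mol.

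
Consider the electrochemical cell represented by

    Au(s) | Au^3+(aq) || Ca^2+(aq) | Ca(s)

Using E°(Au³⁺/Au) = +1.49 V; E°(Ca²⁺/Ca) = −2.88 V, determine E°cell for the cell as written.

−4.37 V

By convention the left-hand electrode in cell notation is the anode (oxidation) and the right-hand electrode is the cathode (reduction).
E°cell = E°(right) − E°(left) = −2.88 − (+1.49) = −4.37 V.
The negative sign shows that, as written, the cell would require an external voltage to drive the reaction.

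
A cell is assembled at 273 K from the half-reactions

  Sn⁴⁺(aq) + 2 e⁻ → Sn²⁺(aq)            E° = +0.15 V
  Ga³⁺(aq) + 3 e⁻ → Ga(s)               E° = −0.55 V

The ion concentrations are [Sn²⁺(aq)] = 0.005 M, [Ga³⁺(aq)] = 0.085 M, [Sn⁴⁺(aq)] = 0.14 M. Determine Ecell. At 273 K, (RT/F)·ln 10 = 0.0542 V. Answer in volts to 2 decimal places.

+0.76 V

Sn⁴⁺/Sn²⁺ is reduced (cathode, E° = +0.15 V) and Ga³⁺/Ga is oxidized (anode).
The standard potential is +0.15 − (−0.55) = +0.70 V and the balanced reaction transfers n = 6 electrons.
The balanced reaction is 3 Sn⁴⁺(aq) + 2 Ga(s) → 3 Sn²⁺(aq) + 2 Ga³⁺(aq), so Q = ([Sn²⁺(aq)]^3·[Ga³⁺(aq)]^2) / [Sn⁴⁺(aq)]^3 = 3.29×10^−7 and log Q = −6.483.
By the Nernst equation, E = +0.70 − (0.0542/6)·(−6.483) = +0.76 V.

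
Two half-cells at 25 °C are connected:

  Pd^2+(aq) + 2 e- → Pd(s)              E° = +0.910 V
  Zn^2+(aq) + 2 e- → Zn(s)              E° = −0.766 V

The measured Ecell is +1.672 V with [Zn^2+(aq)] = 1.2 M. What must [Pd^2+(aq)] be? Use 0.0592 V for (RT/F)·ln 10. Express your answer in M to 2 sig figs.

The Pd²⁺/Pd couple has the larger reduction potential, so it is the cathode: E°cell = +0.910 − (−0.766) = +1.676 V and n = 2.
Since E = E° − (0.0592/n)·log Q, log Q = n(E° − E)/0.0592 = 0.135.
For Pd^2+(aq) + Zn(s) → Pd(s) + Zn^2+(aq), the reaction quotient is Q = [Zn^2+(aq)] / [Pd^2+(aq)].
Solving for the unknown gives log [Pd^2+(aq)] = −0.056, so [Pd^2+(aq)] ≈ 0.88 M.

0.88 M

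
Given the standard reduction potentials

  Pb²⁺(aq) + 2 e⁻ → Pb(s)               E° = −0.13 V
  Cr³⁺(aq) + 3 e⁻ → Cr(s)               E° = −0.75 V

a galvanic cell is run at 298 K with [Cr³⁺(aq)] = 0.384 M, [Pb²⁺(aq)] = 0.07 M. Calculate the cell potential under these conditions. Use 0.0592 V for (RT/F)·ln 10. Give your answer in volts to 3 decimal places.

The Pb²⁺/Pb couple has the more positive E°, so it is the cathode; Cr³⁺/Cr is the anode.
E°cell = E°cat − E°an = −0.13 − (−0.75) = +0.62 V; n = 6.
The balanced reaction is 3 Pb²⁺(aq) + 2 Cr(s) → 3 Pb(s) + 2 Cr³⁺(aq), so Q = [Cr³⁺(aq)]^2 / [Pb²⁺(aq)]^3 = 430 and log Q = 2.633.
Applying E = E° − (RT ln10/nF)·log Q gives +0.62 − (0.0592/6)(2.633) = +0.594 V.

+0.594 V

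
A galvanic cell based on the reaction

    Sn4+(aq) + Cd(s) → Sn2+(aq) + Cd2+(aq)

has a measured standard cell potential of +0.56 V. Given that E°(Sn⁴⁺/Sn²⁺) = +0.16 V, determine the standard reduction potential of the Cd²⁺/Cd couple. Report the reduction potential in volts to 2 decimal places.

In the reaction as written the Sn⁴⁺/Sn²⁺ couple is reduced (cathode) and Cd²⁺/Cd is oxidized (anode), so E°cell = E°(Sn⁴⁺/Sn²⁺) − E°(Cd²⁺/Cd).
E°(Cd²⁺/Cd) = E°(cathode) − E°cell = +0.16 − (+0.56) = −0.40 V.

−0.40 V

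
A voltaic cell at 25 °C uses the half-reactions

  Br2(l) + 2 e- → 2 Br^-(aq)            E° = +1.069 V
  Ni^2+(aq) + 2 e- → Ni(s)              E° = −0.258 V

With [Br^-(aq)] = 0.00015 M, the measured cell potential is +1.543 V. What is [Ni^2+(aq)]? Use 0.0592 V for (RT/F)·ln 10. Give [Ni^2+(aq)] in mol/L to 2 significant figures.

2.2 M

The Br₂/Br⁻ couple has the larger reduction potential, so it is the cathode: E°cell = +1.069 − (−0.258) = +1.327 V and n = 2.
Since E = E° − (0.0592/n)·log Q, log Q = n(E° − E)/0.0592 = −7.297.
For Br2(l) + Ni(s) → 2 Br^-(aq) + Ni^2+(aq), the reaction quotient is Q = [Br^-(aq)]^2·[Ni^2+(aq)].
Isolating [Ni^2+(aq)] in Q = 10^{−7.297} yields log [Ni^2+(aq)] = 0.351, i.e. 2.2 M.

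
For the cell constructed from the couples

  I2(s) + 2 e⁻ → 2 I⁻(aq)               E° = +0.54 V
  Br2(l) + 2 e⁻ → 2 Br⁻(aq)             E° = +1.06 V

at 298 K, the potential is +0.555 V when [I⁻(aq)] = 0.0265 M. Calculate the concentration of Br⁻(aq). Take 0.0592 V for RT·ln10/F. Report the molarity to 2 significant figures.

0.0068 M

With Br₂/Br⁻ at the cathode and I₂/I⁻ at the anode, E°cell = +1.06 − (+0.54) = +0.52 V (n = 2).
Rearranging E = E° − (0.0592/n)·log Q gives log Q = 2(+0.52 − (+0.555))/0.0592 = −1.182.
Balancing electrons gives Br2(l) + 2 I⁻(aq) → 2 Br⁻(aq) + I2(s); thus Q = [Br⁻(aq)]^2 / [I⁻(aq)]^2.
Isolating [Br⁻(aq)] in Q = 10^{−1.182} yields log [Br⁻(aq)] = −2.168, i.e. 0.0068 M.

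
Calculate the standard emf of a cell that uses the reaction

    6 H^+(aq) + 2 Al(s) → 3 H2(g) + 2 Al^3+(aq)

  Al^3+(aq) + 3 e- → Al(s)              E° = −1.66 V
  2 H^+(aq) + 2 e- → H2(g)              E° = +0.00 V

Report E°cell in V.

+1.66 V

H^+(aq) gains electrons, so the 2H⁺/H₂ couple is the cathode; the Al³⁺/Al couple is the anode.
E°cell = E°(cathode) − E°(anode) = +0.00 − (−1.66) = +1.66 V.
The positive value indicates the reaction is spontaneous as written.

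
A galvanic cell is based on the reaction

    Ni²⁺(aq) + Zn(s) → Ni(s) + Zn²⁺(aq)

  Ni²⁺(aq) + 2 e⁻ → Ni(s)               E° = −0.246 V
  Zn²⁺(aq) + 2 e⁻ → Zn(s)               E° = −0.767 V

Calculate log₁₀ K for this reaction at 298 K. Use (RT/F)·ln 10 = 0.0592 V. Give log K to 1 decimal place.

log K = 17.6

The Ni²⁺/Ni couple is reduced (cathode); E°cell = −0.246 − (−0.767) = +0.521 V with n = 2.
At equilibrium E = 0, so log K = nE°cell / 0.0592 = (2)(+0.521) / 0.0592 = 17.6.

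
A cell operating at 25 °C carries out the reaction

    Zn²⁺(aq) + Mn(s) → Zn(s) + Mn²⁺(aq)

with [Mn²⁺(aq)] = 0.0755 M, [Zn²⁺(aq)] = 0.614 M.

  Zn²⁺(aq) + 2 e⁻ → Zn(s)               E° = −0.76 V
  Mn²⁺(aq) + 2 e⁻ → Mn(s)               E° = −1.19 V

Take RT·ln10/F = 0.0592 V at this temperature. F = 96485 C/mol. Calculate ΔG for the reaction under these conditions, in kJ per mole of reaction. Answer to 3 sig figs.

−88.2 kJ/mol

E°cell = −0.76 − (−1.19) = +0.43 V; the balanced reaction transfers n = 2 electrons.
Here Q = [Mn²⁺(aq)] / [Zn²⁺(aq)] = 0.123 (log Q = −0.910), giving E = +0.43 − (0.0592/2)·(−0.910) = +0.4569 V.
Finally ΔG = −nFE = −(2)(96485 C/mol)(+0.4569 V) = −88.2 kJ/mol.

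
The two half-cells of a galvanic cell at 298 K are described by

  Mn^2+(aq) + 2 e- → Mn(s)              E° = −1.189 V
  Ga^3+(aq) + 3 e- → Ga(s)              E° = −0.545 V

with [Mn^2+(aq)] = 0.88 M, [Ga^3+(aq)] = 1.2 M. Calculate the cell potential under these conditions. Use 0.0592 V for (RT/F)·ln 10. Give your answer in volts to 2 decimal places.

Since E°(Ga³⁺/Ga) > E°(Mn²⁺/Mn), Ga³⁺/Ga serves as the cathode.
The standard potential is −0.545 − (−1.189) = +0.644 V and the balanced reaction transfers n = 6 electrons.
For the overall reaction 2 Ga^3+(aq) + 3 Mn(s) → 2 Ga(s) + 3 Mn^2+(aq), Q = [Mn^2+(aq)]^3 / [Ga^3+(aq)]^2 = 0.473, giving log Q = −0.325.
Applying E = E° − (RT ln10/nF)·log Q gives +0.644 − (0.0592/6)(−0.325) = +0.65 V.

+0.65 V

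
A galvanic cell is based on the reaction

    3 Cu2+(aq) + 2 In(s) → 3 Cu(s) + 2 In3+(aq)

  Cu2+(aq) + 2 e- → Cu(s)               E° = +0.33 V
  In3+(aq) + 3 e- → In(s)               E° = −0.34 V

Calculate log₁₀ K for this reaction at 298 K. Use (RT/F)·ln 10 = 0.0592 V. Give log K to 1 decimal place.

The Cu²⁺/Cu couple is reduced (cathode); E°cell = +0.33 − (−0.34) = +0.67 V with n = 6.
At equilibrium E = 0, so log K = nE°cell / 0.0592 = (6)(+0.67) / 0.0592 = 67.9.

log K = 67.9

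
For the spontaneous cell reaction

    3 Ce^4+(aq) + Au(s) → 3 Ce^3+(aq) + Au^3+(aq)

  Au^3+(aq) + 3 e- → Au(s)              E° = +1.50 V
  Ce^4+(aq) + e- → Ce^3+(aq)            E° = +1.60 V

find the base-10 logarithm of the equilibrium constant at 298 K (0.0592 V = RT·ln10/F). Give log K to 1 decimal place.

log K = 5.1

The Ce⁴⁺/Ce³⁺ couple is reduced (cathode); E°cell = +1.60 − (+1.50) = +0.10 V with n = 3.
At equilibrium E = 0, so log K = nE°cell / 0.0592 = (3)(+0.10) / 0.0592 = 5.1.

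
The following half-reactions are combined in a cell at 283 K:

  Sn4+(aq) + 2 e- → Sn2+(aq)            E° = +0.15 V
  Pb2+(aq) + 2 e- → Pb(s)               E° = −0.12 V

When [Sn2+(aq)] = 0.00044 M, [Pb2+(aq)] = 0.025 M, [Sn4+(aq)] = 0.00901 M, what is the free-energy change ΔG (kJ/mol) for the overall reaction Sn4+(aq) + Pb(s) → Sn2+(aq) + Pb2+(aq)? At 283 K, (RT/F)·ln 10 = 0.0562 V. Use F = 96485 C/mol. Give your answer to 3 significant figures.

−67.9 kJ/mol

With Sn⁴⁺/Sn²⁺ reduced at the cathode, E°cell = +0.15 − (−0.12) = +0.27 V and n = 2.
Q = ([Sn2+(aq)]·[Pb2+(aq)]) / [Sn4+(aq)] = 0.00122, so log Q = −2.913 and E = +0.27 − (0.0562/2)(−2.913) = +0.3519 V.
Finally ΔG = −nFE = −(2)(96485 C/mol)(+0.3519 V) = −67.9 kJ/mol.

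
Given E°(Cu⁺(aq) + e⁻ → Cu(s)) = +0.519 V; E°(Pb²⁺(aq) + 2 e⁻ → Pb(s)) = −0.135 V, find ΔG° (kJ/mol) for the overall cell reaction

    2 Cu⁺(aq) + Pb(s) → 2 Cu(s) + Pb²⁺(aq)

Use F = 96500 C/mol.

−126 kJ/mol

In the reaction as written Cu⁺(aq) is reduced, so the Cu⁺/Cu couple is the cathode and Pb²⁺/Pb is the anode.
E°cell = +0.519 − (−0.135) = +0.654 V; balancing electrons gives n = 2.
ΔG° = −nFE°cell = −(2)(96500)(+0.654) J/mol = −126 kJ/mol.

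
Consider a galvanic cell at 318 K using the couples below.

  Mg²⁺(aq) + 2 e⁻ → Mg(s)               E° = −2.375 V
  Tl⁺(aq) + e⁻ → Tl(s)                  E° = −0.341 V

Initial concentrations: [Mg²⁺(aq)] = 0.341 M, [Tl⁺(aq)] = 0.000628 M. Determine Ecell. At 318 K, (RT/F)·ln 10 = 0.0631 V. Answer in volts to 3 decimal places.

Tl⁺/Tl is reduced (cathode, E° = −0.341 V) and Mg²⁺/Mg is oxidized (anode).
E°cell = E°cat − E°an = −0.341 − (−2.375) = +2.034 V; n = 2.
For the overall reaction 2 Tl⁺(aq) + Mg(s) → 2 Tl(s) + Mg²⁺(aq), Q = [Mg²⁺(aq)] / [Tl⁺(aq)]^2 = 8.65×10^5, giving log Q = 5.937.
By the Nernst equation, E = +2.034 − (0.0631/2)·(5.937) = +1.847 V.

+1.847 V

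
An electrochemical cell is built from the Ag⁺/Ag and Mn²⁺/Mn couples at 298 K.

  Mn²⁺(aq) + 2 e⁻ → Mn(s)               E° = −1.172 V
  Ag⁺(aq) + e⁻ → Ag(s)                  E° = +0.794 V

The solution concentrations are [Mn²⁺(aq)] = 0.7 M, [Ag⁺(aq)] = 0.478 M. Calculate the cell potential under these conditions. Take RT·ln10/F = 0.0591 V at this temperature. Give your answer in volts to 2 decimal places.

+1.95 V

Since E°(Ag⁺/Ag) > E°(Mn²⁺/Mn), Ag⁺/Ag serves as the cathode.
The standard potential is +0.794 − (−1.172) = +1.966 V and the balanced reaction transfers n = 2 electrons.
Balancing gives 2 Ag⁺(aq) + Mn(s) → 2 Ag(s) + Mn²⁺(aq); hence Q = [Mn²⁺(aq)] / [Ag⁺(aq)]^2 = 3.06 (log Q = 0.486).
E = E° − (0.0591/n)·log Q = +1.966 − (0.0591/2)(0.486) = +1.95 V.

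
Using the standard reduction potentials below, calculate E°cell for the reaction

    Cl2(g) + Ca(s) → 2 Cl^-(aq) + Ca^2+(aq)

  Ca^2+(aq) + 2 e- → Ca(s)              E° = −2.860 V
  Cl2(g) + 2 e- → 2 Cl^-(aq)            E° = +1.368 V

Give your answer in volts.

In the reaction as written, Cl2(g) is reduced (cathode) and Ca^2+(aq) is produced by oxidation at the anode.
E°cell = E°(cathode) − E°(anode) = +1.368 − (−2.860) = +4.228 V.
The positive value indicates the reaction is spontaneous as written.

+4.228 V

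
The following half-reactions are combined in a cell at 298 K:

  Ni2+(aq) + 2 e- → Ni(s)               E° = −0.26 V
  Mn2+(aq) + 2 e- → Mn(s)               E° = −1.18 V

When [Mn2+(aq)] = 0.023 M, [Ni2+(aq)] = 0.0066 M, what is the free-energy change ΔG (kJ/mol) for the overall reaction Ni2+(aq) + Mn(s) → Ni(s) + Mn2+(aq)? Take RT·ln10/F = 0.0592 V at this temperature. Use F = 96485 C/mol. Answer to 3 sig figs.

With Ni²⁺/Ni reduced at the cathode, E°cell = −0.26 − (−1.18) = +0.92 V and n = 2.
Here Q = [Mn2+(aq)] / [Ni2+(aq)] = 3.48 (log Q = 0.542), giving E = +0.92 − (0.0592/2)·(0.542) = +0.9040 V.
Then ΔG = −nFE = −2 × 96485 × +0.9040 J/mol = −174 kJ/mol.

−174 kJ/mol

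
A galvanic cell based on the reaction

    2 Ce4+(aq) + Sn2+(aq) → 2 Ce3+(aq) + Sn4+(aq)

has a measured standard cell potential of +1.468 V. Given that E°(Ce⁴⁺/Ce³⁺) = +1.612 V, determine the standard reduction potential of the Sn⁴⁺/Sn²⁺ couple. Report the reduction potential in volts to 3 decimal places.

In the reaction as written the Ce⁴⁺/Ce³⁺ couple is reduced (cathode) and Sn⁴⁺/Sn²⁺ is oxidized (anode), so E°cell = E°(Ce⁴⁺/Ce³⁺) − E°(Sn⁴⁺/Sn²⁺).
E°(Sn⁴⁺/Sn²⁺) = E°(cathode) − E°cell = +1.612 − (+1.468) = +0.144 V.

+0.144 V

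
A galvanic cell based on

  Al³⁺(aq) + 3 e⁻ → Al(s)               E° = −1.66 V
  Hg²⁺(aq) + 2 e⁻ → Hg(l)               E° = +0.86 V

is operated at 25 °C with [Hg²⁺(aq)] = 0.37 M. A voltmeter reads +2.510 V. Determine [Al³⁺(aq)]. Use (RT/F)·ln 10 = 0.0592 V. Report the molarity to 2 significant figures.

0.72 M

The Hg²⁺/Hg couple has the larger reduction potential, so it is the cathode: E°cell = +0.86 − (−1.66) = +2.52 V and n = 6.
Since E = E° − (0.0592/n)·log Q, log Q = n(E° − E)/0.0592 = 1.014.
The balanced reaction is 3 Hg²⁺(aq) + 2 Al(s) → 3 Hg(l) + 2 Al³⁺(aq), so Q = [Al³⁺(aq)]^2 / [Hg²⁺(aq)]^3.
Isolating [Al³⁺(aq)] in Q = 10^{1.014} yields log [Al³⁺(aq)] = −0.141, i.e. 0.72 M.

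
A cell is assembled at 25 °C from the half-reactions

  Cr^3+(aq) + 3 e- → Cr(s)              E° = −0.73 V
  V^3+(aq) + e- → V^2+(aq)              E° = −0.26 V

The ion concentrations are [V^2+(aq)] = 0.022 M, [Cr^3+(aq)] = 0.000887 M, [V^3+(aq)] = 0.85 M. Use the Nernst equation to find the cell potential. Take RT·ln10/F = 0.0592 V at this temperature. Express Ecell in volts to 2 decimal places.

+0.62 V

V³⁺/V²⁺ is reduced (cathode, E° = −0.26 V) and Cr³⁺/Cr is oxidized (anode).
The standard potential is −0.26 − (−0.73) = +0.47 V and the balanced reaction transfers n = 3 electrons.
For the overall reaction 3 V^3+(aq) + Cr(s) → 3 V^2+(aq) + Cr^3+(aq), Q = ([V^2+(aq)]^3·[Cr^3+(aq)]) / [V^3+(aq)]^3 = 1.54×10^−8, giving log Q = −7.813.
E = E° − (0.0592/n)·log Q = +0.47 − (0.0592/3)(−7.813) = +0.62 V.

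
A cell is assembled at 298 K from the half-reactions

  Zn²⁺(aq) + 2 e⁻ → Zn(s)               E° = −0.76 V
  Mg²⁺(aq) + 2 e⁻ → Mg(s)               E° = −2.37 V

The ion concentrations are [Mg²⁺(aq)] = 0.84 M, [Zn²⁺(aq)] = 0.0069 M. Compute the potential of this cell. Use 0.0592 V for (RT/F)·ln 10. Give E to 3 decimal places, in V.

+1.548 V

The Zn²⁺/Zn couple has the more positive E°, so it is the cathode; Mg²⁺/Mg is the anode.
The standard potential is −0.76 − (−2.37) = +1.61 V and the balanced reaction transfers n = 2 electrons.
The balanced reaction is Zn²⁺(aq) + Mg(s) → Zn(s) + Mg²⁺(aq), so Q = [Mg²⁺(aq)] / [Zn²⁺(aq)] = 122 and log Q = 2.085.
E = E° − (0.0592/n)·log Q = +1.61 − (0.0592/2)(2.085) = +1.548 V.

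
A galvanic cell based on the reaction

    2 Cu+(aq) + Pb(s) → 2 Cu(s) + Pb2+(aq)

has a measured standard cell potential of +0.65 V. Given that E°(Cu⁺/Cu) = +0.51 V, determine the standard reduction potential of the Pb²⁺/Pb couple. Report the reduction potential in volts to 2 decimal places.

In the reaction as written the Cu⁺/Cu couple is reduced (cathode) and Pb²⁺/Pb is oxidized (anode), so E°cell = E°(Cu⁺/Cu) − E°(Pb²⁺/Pb).
E°(Pb²⁺/Pb) = E°(cathode) − E°cell = +0.51 − (+0.65) = −0.14 V.

−0.14 V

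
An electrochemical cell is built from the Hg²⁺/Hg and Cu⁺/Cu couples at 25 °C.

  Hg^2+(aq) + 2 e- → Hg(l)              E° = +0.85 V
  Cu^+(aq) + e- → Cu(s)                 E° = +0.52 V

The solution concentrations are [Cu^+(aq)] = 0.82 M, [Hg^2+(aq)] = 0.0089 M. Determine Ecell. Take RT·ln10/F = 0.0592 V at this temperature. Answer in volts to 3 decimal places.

+0.274 V

The Hg²⁺/Hg couple has the more positive E°, so it is the cathode; Cu⁺/Cu is the anode.
The standard potential is +0.85 − (+0.52) = +0.33 V and the balanced reaction transfers n = 2 electrons.
For the overall reaction Hg^2+(aq) + 2 Cu(s) → Hg(l) + 2 Cu^+(aq), Q = [Cu^+(aq)]^2 / [Hg^2+(aq)] = 75.6, giving log Q = 1.878.
By the Nernst equation, E = +0.33 − (0.0592/2)·(1.878) = +0.274 V.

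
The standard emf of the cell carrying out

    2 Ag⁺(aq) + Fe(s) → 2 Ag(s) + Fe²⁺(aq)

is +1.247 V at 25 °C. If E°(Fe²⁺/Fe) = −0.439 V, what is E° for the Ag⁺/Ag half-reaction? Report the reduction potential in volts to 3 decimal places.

In the reaction as written the Ag⁺/Ag couple is reduced (cathode) and Fe²⁺/Fe is oxidized (anode), so E°cell = E°(Ag⁺/Ag) − E°(Fe²⁺/Fe).
E°(Ag⁺/Ag) = E°cell + E°(anode) = +1.247 + (−0.439) = +0.808 V.

+0.808 V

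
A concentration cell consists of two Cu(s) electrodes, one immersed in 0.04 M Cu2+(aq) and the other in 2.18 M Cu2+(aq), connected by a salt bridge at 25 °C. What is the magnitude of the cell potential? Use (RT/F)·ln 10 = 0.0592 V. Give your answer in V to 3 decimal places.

0.051 V

For a concentration cell E°cell = 0, since both electrodes use the same couple.
The compartment with the higher Cu2+(aq) concentration (2.18 M) acts as the cathode; ions are reduced there and produced at the dilute (0.04 M) anode.
With n = 2, Ecell = −(0.0592/2)·log([dilute]/[conc]) = −(0.0592/2)·log(0.04/2.18) = +0.051 V.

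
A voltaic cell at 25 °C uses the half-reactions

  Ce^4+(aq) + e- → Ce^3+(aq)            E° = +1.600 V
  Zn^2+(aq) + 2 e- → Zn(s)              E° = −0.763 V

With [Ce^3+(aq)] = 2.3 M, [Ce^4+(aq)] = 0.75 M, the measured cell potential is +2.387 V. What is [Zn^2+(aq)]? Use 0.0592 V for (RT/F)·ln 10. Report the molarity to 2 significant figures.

0.016 M

With Ce⁴⁺/Ce³⁺ at the cathode and Zn²⁺/Zn at the anode, E°cell = +1.600 − (−0.763) = +2.363 V (n = 2).
From the Nernst equation, log Q = n(E° − E)/0.0592 = 2·(+2.363 − (+2.387))/0.0592 = −0.811.
Balancing electrons gives 2 Ce^4+(aq) + Zn(s) → 2 Ce^3+(aq) + Zn^2+(aq); thus Q = ([Ce^3+(aq)]^2·[Zn^2+(aq)]) / [Ce^4+(aq)]^2.
Solving for the unknown gives log [Zn^2+(aq)] = −1.784, so [Zn^2+(aq)] ≈ 0.016 M.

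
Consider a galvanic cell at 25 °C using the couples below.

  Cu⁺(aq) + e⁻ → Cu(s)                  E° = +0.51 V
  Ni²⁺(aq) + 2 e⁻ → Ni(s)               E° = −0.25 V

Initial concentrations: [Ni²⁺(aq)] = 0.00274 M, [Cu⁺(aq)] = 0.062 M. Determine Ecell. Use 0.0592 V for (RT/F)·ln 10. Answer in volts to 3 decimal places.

+0.764 V

Cu⁺/Cu is reduced (cathode, E° = +0.51 V) and Ni²⁺/Ni is oxidized (anode).
E°cell = +0.51 − (−0.25) = +0.76 V, with n = 2 electrons transferred.
Balancing gives 2 Cu⁺(aq) + Ni(s) → 2 Cu(s) + Ni²⁺(aq); hence Q = [Ni²⁺(aq)] / [Cu⁺(aq)]^2 = 0.713 (log Q = −0.147).
E = E° − (0.0592/n)·log Q = +0.76 − (0.0592/2)(−0.147) = +0.764 V.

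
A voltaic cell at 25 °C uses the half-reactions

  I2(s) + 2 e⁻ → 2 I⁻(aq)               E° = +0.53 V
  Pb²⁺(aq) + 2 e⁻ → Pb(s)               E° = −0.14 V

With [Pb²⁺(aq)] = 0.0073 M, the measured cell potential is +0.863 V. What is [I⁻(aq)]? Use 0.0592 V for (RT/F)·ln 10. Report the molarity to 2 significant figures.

0.0064 M

The I₂/I⁻ couple has the larger reduction potential, so it is the cathode: E°cell = +0.53 − (−0.14) = +0.67 V and n = 2.
From the Nernst equation, log Q = n(E° − E)/0.0592 = 2·(+0.67 − (+0.863))/0.0592 = −6.520.
For I2(s) + Pb(s) → 2 I⁻(aq) + Pb²⁺(aq), the reaction quotient is Q = [I⁻(aq)]^2·[Pb²⁺(aq)].
Isolating [I⁻(aq)] in Q = 10^{−6.520} yields log [I⁻(aq)] = −2.192, i.e. 0.0064 M.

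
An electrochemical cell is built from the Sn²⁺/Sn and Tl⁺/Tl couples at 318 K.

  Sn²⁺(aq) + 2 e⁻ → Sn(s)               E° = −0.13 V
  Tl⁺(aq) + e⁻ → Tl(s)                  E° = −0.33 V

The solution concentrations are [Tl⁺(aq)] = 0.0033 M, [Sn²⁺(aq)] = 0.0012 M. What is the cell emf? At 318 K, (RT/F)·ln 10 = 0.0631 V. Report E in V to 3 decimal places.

The Sn²⁺/Sn couple has the more positive E°, so it is the cathode; Tl⁺/Tl is the anode.
E°cell = −0.13 − (−0.33) = +0.20 V, with n = 2 electrons transferred.
For the overall reaction Sn²⁺(aq) + 2 Tl(s) → Sn(s) + 2 Tl⁺(aq), Q = [Tl⁺(aq)]^2 / [Sn²⁺(aq)] = 0.00907, giving log Q = −2.042.
Applying E = E° − (RT ln10/nF)·log Q gives +0.20 − (0.0631/2)(−2.042) = +0.264 V.

+0.264 V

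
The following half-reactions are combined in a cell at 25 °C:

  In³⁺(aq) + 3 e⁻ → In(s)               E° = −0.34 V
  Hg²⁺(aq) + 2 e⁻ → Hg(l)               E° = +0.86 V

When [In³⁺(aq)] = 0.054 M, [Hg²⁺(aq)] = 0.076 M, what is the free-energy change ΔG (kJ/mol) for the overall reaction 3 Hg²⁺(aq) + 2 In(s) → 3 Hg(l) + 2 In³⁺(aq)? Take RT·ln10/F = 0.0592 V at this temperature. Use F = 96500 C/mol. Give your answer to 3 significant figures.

−690 kJ/mol

With Hg²⁺/Hg reduced at the cathode, E°cell = +0.86 − (−0.34) = +1.20 V and n = 6.
Here Q = [In³⁺(aq)]^2 / [Hg²⁺(aq)]^3 = 6.64 (log Q = 0.822), giving E = +1.20 − (0.0592/6)·(0.822) = +1.1919 V.
Then ΔG = −nFE = −6 × 96500 × +1.1919 J/mol = −690 kJ/mol.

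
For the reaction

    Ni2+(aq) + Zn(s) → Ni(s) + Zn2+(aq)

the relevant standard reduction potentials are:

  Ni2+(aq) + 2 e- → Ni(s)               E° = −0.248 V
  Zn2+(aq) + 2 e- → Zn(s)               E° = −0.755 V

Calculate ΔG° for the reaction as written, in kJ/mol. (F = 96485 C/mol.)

In the reaction as written Ni2+(aq) is reduced, so the Ni²⁺/Ni couple is the cathode and Zn²⁺/Zn is the anode.
E°cell = −0.248 − (−0.755) = +0.507 V; balancing electrons gives n = 2.
ΔG° = −nFE°cell = −(2)(96485)(+0.507) J/mol = −97.8 kJ/mol.

−97.8 kJ/mol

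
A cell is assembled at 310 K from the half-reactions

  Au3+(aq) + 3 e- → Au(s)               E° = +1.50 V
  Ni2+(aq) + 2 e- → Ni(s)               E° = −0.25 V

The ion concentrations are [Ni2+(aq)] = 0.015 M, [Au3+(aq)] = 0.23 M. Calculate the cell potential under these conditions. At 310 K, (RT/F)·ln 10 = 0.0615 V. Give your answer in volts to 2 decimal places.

Au³⁺/Au is reduced (cathode, E° = +1.50 V) and Ni²⁺/Ni is oxidized (anode).
The standard potential is +1.50 − (−0.25) = +1.75 V and the balanced reaction transfers n = 6 electrons.
The balanced reaction is 2 Au3+(aq) + 3 Ni(s) → 2 Au(s) + 3 Ni2+(aq), so Q = [Ni2+(aq)]^3 / [Au3+(aq)]^2 = 6.38×10^−5 and log Q = −4.195.
By the Nernst equation, E = +1.75 − (0.0615/6)·(−4.195) = +1.79 V.

+1.79 V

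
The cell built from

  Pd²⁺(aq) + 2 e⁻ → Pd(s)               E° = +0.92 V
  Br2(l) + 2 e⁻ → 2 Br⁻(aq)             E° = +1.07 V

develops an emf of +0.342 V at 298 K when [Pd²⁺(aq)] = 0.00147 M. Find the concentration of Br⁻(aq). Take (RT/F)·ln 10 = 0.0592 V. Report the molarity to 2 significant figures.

With Br₂/Br⁻ at the cathode and Pd²⁺/Pd at the anode, E°cell = +1.07 − (+0.92) = +0.15 V (n = 2).
Rearranging E = E° − (0.0592/n)·log Q gives log Q = 2(+0.15 − (+0.342))/0.0592 = −6.486.
Balancing electrons gives Br2(l) + Pd(s) → 2 Br⁻(aq) + Pd²⁺(aq); thus Q = [Br⁻(aq)]^2·[Pd²⁺(aq)].
Isolating [Br⁻(aq)] in Q = 10^{−6.486} yields log [Br⁻(aq)] = −1.827, i.e. 0.015 M.

0.015 M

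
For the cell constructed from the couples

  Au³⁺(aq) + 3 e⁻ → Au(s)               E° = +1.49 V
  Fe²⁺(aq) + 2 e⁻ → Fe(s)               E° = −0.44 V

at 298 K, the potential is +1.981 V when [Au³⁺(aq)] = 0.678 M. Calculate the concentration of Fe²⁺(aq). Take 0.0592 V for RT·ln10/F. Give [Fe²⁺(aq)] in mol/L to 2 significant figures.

With Au³⁺/Au at the cathode and Fe²⁺/Fe at the anode, E°cell = +1.49 − (−0.44) = +1.93 V (n = 6).
From the Nernst equation, log Q = n(E° − E)/0.0592 = 6·(+1.93 − (+1.981))/0.0592 = −5.169.
Balancing electrons gives 2 Au³⁺(aq) + 3 Fe(s) → 2 Au(s) + 3 Fe²⁺(aq); thus Q = [Fe²⁺(aq)]^3 / [Au³⁺(aq)]^2.
Isolating [Fe²⁺(aq)] in Q = 10^{−5.169} yields log [Fe²⁺(aq)] = −1.836, i.e. 0.015 M.

0.015 M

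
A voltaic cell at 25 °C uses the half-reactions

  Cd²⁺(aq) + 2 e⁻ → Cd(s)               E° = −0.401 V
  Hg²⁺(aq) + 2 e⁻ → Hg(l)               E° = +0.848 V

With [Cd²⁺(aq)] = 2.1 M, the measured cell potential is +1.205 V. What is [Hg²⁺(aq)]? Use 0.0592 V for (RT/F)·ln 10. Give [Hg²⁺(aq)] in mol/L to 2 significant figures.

With Hg²⁺/Hg at the cathode and Cd²⁺/Cd at the anode, E°cell = +0.848 − (−0.401) = +1.249 V (n = 2).
From the Nernst equation, log Q = n(E° − E)/0.0592 = 2·(+1.249 − (+1.205))/0.0592 = 1.486.
Balancing electrons gives Hg²⁺(aq) + Cd(s) → Hg(l) + Cd²⁺(aq); thus Q = [Cd²⁺(aq)] / [Hg²⁺(aq)].
Substituting the known concentrations and solving, log [Hg²⁺(aq)] = −1.164 and [Hg²⁺(aq)] = 0.069 M.

0.069 M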